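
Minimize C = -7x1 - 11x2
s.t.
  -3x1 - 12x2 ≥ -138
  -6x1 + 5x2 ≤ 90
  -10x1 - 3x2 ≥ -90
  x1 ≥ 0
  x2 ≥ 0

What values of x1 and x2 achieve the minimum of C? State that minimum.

x1 = 6, x2 = 10, minimum C = -152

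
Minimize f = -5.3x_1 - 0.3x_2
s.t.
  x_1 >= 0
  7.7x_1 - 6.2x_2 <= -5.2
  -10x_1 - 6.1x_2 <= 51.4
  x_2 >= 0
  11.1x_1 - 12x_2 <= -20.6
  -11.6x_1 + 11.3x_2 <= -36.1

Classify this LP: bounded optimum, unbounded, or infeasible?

infeasible

The boundaries x_1 = 0 and 11.1x_1 - 12x_2 = -20.6 meet at (0, 103/60), but that point violates -11.6x_1 + 11.3x_2 ≤ -36.1. Every candidate vertex is excluded by some other constraint, so the feasible region is empty.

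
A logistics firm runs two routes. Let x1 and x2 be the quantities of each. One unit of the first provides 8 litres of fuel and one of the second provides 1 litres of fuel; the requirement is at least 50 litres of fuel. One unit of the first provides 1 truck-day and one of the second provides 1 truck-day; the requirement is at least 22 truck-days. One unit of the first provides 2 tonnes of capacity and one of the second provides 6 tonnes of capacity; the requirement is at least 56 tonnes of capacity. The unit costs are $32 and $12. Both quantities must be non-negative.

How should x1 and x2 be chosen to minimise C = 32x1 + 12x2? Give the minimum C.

Feasible corners and C = 32x1 + 12x2:
  (0, 50) → C = 600
  (28, 0) → C = 896
  (4, 18) → C = 344
  (19, 3) → C = 644
The feasible region is unbounded (it extends along (0, 1), (1, 0)), but C strictly increases along every unbounded feasible direction, so there is no improving ray and the minimum is attained at a vertex.

x1 = 4, x2 = 18, minimum C = 344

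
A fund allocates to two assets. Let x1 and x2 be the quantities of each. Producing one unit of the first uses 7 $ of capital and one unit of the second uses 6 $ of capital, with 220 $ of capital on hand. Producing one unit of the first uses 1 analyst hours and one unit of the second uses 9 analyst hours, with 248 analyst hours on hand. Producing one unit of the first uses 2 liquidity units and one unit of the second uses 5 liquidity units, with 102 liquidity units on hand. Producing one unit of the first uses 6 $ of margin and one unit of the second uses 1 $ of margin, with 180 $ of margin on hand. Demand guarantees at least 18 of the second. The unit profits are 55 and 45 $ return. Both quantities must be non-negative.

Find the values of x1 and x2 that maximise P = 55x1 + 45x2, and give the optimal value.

x1 = 6, x2 = 18, maximum P = 1140

Extreme points and P = 55x1 + 45x2:
  (0, 102/5) → P = 918
  (0, 18) → P = 810
  (6, 18) → P = 1140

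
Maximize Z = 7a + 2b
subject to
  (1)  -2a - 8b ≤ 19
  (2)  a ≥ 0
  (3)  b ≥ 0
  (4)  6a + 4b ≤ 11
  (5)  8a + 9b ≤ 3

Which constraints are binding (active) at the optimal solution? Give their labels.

Extreme points and Z = 7a + 2b:
  (0, 0) → Z = 0
  (0, 1/3) → Z = 2/3
  (3/8, 0) → Z = 21/8

The maximum is at (3/8, 0). Substituting into each constraint, equality holds for (3) and (5); the remaining constraints have slack.

(3) and (5)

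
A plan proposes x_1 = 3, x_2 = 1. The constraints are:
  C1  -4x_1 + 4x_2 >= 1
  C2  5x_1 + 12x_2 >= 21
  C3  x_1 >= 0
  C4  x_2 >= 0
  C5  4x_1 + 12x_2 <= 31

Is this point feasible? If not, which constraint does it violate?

not feasible — violates C1

Constraint C1: -4x_1 + 4x_2 = -8, which is not ≥ 1. All other constraints are satisfied.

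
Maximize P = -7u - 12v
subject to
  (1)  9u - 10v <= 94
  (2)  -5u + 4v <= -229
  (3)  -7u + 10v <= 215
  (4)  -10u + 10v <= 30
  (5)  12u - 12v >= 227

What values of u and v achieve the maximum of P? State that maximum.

u = 957/7, v = 1591/14, maximum P = -16245/7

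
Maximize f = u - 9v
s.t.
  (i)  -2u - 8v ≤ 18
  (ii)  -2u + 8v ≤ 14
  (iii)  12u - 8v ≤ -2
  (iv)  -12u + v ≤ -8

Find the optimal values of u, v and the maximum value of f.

u = 11/14, v = 10/7, maximum f = -169/14

Vertices and f = u - 9v:
  (6/5, 41/20) → f = -69/4
  (39/47, 92/47) → f = -789/47
  (11/14, 10/7) → f = -169/14

The binding constraints are 12u - 8v = -2 and -12u + v = -8.
Solving simultaneously gives u = 11/14, v = 10/7.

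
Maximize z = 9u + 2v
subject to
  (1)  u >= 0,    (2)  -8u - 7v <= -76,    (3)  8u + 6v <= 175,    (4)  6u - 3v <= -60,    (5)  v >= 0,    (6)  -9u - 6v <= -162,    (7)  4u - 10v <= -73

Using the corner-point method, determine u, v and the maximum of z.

Feasible corners and z = 9u + 2v:
  (0, 175/6) → z = 175/3
  (0, 27) → z = 54
  (11/4, 51/2) → z = 303/4
  (2, 24) → z = 66

The binding constraints are 8u + 6v = 175 and 6u - 3v = -60.
Solving simultaneously gives u = 11/4, v = 51/2.

u = 11/4, v = 51/2, maximum z = 303/4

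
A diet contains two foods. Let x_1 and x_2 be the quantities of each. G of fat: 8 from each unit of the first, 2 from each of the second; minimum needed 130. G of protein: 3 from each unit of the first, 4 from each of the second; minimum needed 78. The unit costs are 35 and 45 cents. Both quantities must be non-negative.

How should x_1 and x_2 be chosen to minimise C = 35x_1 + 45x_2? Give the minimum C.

x_1 = 14, x_2 = 9, minimum C = 895

Corner points and C = 35x_1 + 45x_2:
  (0, 65) → C = 2925
  (26, 0) → C = 910
  (14, 9) → C = 895
The feasible region is unbounded (it extends along (0, 1), (1, 0)), but C strictly increases along every unbounded feasible direction, so there is no improving ray and the minimum is attained at a vertex.

The optimum lies where 8x_1 + 2x_2 = 130 and 3x_1 + 4x_2 = 78.
Solving simultaneously gives x_1 = 14, x_2 = 9.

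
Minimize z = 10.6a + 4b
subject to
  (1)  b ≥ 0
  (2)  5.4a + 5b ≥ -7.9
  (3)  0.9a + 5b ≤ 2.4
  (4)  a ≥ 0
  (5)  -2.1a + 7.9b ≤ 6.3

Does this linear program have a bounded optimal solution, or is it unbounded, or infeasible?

Vertices and z = 10.6a + 4b:
  (8/3, 0) → z = 424/15
  (0, 0) → z = 0
  (0, 0.48) → z = 1.92
The feasible region has finitely many vertices and no improving ray; the minimum is 0 at (0, 0).

bounded optimum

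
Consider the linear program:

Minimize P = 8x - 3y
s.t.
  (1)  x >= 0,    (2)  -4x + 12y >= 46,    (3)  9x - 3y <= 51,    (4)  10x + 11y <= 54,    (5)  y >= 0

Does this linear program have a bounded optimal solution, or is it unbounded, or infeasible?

Extreme points and P = 8x - 3y:
  (0, 23/6) → P = -23/2
  (0, 54/11) → P = -162/11
  (71/82, 169/41) → P = -223/41
The feasible region has finitely many vertices and no improving ray; the minimum is -162/11 at (0, 54/11).

bounded optimum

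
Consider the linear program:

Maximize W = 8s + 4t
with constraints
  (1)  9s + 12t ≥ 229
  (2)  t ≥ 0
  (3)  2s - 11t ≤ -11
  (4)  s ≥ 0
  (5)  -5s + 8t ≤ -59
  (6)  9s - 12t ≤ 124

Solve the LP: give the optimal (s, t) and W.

s = 71/3, t = 89/12, maximum W = 219

The optimum lies where -5s + 8t = -59 and 9s - 12t = 124.
Solving simultaneously gives s = 71/3, t = 89/12.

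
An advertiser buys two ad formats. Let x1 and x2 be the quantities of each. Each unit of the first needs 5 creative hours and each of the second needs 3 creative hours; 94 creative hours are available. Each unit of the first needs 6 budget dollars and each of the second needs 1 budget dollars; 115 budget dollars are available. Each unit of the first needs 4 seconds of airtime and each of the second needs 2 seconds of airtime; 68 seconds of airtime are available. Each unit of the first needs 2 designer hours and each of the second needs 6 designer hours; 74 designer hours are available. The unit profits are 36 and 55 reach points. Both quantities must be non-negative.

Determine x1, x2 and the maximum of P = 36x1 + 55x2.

x1 = 13, x2 = 8, maximum P = 908

The optimum lies where 4x1 + 2x2 = 68 and 2x1 + 6x2 = 74.
Solving simultaneously gives x1 = 13, x2 = 8.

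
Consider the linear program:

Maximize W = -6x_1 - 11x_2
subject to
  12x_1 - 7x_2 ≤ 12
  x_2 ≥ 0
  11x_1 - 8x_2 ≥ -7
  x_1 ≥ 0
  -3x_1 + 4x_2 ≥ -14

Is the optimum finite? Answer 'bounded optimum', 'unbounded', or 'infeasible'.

bounded optimum

Extreme points and W = -6x_1 - 11x_2:
  (1, 0) → W = -6
  (145/19, 216/19) → W = -3246/19
  (0, 0) → W = 0
  (0, 7/8) → W = -77/8
The feasible region has finitely many vertices and no improving ray; the maximum is 0 at (0, 0).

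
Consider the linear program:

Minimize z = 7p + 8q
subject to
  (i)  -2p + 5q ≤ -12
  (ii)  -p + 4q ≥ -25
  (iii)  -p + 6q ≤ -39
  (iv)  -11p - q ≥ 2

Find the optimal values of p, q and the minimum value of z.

p = -77/3, q = -38/3, minimum z = -281

Extreme points and z = 7p + 8q:
  (-77/3, -38/3) → z = -281
  (-123/7, -66/7) → z = -1389/7
  (-3, -7) → z = -77

The binding constraints are -2p + 5q = -12 and -p + 4q = -25.
Solving simultaneously gives p = -77/3, q = -38/3.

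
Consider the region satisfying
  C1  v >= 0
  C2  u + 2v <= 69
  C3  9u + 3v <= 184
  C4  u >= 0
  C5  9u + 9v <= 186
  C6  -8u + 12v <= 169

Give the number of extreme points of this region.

The feasible vertices (each the meet of two boundaries and inside every other half-plane) are:
  (184/9, 0)
  (0, 0)
  (61/3, 1/3)
  (0, 169/12)
  (79/20, 1003/60)

5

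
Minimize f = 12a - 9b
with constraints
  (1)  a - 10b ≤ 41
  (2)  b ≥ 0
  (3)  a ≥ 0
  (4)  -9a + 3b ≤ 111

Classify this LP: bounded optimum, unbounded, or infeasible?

From the feasible point (41, 0), moving in the direction (3, 9) keeps every constraint satisfied while f decreases without bound.

unbounded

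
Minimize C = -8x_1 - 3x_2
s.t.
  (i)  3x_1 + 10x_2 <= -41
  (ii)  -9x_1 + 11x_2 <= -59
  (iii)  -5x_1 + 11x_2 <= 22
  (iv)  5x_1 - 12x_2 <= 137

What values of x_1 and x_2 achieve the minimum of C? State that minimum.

Feasible corners and C = -8x_1 - 3x_2:
  (139/123, -182/41) → C = 526/123
  (439/43, -308/43) → C = -2588/43
  (-799/53, -938/53) → C = 9206/53

x_1 = 439/43, x_2 = -308/43, minimum C = -2588/43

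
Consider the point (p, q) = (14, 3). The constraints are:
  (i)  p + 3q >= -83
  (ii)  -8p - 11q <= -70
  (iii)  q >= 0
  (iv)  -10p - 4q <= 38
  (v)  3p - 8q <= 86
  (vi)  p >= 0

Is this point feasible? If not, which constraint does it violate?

(i): 23 ≥ -83 ✓
(ii): -145 ≤ -70 ✓
(iii): 3 ≥ 0 ✓
(iv): -152 ≤ 38 ✓
(v): 18 ≤ 86 ✓
(vi): 14 ≥ 0 ✓

feasible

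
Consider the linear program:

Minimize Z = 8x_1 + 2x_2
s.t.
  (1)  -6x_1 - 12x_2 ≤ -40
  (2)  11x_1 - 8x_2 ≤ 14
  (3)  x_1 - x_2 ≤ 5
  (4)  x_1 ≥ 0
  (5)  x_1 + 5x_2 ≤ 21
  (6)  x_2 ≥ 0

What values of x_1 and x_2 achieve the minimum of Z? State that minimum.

Corner points and Z = 8x_1 + 2x_2:
  (122/45, 89/45) → Z = 1154/45
  (0, 10/3) → Z = 20/3
  (34/9, 31/9) → Z = 334/9
  (0, 21/5) → Z = 42/5

The binding constraints are -6x_1 - 12x_2 = -40 and x_1 = 0.
Solving simultaneously gives x_1 = 0, x_2 = 10/3.

x_1 = 0, x_2 = 10/3, minimum Z = 20/3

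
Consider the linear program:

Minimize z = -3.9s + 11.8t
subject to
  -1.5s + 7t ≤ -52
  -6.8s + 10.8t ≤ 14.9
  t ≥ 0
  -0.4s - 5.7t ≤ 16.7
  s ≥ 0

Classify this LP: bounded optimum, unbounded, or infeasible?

From the feasible point (104/3, 0), moving in the direction (7, 1.5) keeps every constraint satisfied while z decreases without bound.

unbounded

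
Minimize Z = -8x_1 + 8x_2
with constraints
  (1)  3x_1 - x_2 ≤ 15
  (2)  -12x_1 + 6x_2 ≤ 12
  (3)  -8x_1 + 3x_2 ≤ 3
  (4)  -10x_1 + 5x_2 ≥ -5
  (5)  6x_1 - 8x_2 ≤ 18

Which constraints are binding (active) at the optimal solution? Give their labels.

(4) and (5)

Feasible corners and Z = -8x_1 + 8x_2:
  (17, 36) → Z = 152
  (14, 27) → Z = 104
  (3/2, 5) → Z = 28
  (-39/23, -81/23) → Z = -336/23
  (-1, -3) → Z = -16

The minimum is at (-1, -3). Substituting into each constraint, equality holds for (4) and (5); the remaining constraints have slack.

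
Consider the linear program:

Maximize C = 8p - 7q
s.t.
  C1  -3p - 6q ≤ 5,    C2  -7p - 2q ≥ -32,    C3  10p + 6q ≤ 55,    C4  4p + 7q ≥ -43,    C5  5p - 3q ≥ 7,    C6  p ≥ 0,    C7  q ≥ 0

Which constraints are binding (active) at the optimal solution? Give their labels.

C2 and C7

Feasible corners and C = 8p - 7q:
  (41/11, 65/22) → C = 201/22
  (32/7, 0) → C = 256/7
  (69/20, 41/12) → C = 221/60
  (7/5, 0) → C = 56/5

The maximum is at (32/7, 0). Substituting into each constraint, equality holds for C2 and C7; the remaining constraints have slack.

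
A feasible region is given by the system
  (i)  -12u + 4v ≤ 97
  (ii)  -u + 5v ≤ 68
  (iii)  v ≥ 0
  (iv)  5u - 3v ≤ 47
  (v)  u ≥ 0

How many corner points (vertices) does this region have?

4

Pairwise boundary intersections that survive every other constraint:
  (439/22, 387/22)
  (0, 68/5)
  (47/5, 0)
  (0, 0)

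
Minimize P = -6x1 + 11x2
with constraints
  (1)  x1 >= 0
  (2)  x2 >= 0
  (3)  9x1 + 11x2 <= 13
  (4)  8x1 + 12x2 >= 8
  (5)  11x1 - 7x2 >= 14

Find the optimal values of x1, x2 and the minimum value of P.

Feasible corners and P = -6x1 + 11x2:
  (13/9, 0) → P = -26/3
  (14/11, 0) → P = -84/11
  (245/184, 17/184) → P = -1283/184

The optimum lies where x2 = 0 and 9x1 + 11x2 = 13.
Solving simultaneously gives x1 = 13/9, x2 = 0.

x1 = 13/9, x2 = 0, minimum P = -26/3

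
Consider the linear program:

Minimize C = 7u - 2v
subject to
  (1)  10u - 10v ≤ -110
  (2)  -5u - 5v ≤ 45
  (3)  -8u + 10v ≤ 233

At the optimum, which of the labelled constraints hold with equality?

Feasible corners and C = 7u - 2v:
  (-10, 1) → C = -72
  (123/2, 145/2) → C = 571/2
  (-323/18, 161/18) → C = -287/2

The minimum is at (-323/18, 161/18). Substituting into each constraint, equality holds for (2) and (3); the remaining constraints have slack.

(2) and (3)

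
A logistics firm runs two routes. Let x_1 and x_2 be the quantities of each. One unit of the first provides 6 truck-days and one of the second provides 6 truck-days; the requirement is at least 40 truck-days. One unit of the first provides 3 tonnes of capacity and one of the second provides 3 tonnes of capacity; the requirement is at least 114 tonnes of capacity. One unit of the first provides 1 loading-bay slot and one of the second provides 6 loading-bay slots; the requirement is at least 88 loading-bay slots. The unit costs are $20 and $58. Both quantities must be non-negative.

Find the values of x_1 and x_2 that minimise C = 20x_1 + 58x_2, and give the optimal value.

x_1 = 28, x_2 = 10, minimum C = 1140

Feasible corners and C = 20x_1 + 58x_2:
  (0, 38) → C = 2204
  (88, 0) → C = 1760
  (28, 10) → C = 1140
The feasible region is unbounded (it extends along (0, 1), (1, 0)), but C strictly increases along every unbounded feasible direction, so there is no improving ray and the minimum is attained at a vertex.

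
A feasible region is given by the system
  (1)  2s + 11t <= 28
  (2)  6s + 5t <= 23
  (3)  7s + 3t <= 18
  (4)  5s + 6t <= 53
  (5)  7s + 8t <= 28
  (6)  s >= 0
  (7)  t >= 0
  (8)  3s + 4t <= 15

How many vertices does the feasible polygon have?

Intersecting each pair of boundary lines and keeping only the points that satisfy every inequality leaves:
  (84/61, 140/61)
  (0, 28/11)
  (12/7, 2)
  (18/7, 0)
  (0, 0)

5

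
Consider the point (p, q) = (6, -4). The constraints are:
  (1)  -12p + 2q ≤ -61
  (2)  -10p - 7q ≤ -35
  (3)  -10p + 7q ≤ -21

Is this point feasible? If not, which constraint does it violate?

Constraint (2): -10p - 7q = -32, which is not ≤ -35. All other constraints are satisfied.

not feasible — violates (2)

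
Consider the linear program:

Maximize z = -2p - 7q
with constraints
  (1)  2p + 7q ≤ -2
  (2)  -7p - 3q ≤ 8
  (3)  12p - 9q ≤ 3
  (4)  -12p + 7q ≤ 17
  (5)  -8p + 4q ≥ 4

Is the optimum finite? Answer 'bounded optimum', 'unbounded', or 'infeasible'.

Vertices and z = -2p - 7q:
  (-50/43, 2/43) → z = 2
  (-9/16, -1/8) → z = 2
  (-11/13, -9/13) → z = 85/13
The feasible region has finitely many vertices and no improving ray; the maximum is 85/13 at (-11/13, -9/13).

bounded optimum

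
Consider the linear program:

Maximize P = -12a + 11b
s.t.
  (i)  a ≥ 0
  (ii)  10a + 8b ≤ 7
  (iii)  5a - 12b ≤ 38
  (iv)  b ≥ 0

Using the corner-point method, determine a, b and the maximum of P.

a = 0, b = 7/8, maximum P = 77/8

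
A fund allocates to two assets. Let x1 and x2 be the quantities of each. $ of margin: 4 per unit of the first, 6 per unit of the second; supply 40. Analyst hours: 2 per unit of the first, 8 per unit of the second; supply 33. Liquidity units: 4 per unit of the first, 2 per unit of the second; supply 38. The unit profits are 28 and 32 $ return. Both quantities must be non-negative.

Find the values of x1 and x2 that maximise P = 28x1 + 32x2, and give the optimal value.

x1 = 37/4, x2 = 1/2, maximum P = 275

Feasible corners and P = 28x1 + 32x2:
  (0, 0) → P = 0
  (0, 33/8) → P = 132
  (19/2, 0) → P = 266
  (61/10, 13/5) → P = 254
  (37/4, 1/2) → P = 275

The binding constraints are 4x1 + 6x2 = 40 and 4x1 + 2x2 = 38.
Solving simultaneously gives x1 = 37/4, x2 = 1/2.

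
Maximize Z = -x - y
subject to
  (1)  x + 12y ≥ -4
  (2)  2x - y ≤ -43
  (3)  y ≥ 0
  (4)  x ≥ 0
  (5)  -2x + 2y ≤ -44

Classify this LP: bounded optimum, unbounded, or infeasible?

The boundaries 2x - y = -43 and x = 0 meet at (0, 43), but that point violates -2x + 2y ≤ -44. Every candidate vertex is excluded by some other constraint, so the feasible region is empty.

infeasible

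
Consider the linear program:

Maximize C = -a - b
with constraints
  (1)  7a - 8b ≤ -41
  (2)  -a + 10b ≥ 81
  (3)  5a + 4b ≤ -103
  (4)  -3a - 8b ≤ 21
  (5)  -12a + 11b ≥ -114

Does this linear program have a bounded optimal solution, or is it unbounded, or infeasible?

From the feasible point (-185/7, 51/7), moving in the direction (-8, 3) keeps every constraint satisfied while C increases without bound.

unbounded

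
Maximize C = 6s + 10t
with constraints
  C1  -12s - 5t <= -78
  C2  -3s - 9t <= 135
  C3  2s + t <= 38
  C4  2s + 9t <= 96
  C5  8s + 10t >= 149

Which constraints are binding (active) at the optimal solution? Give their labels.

Extreme points and C = 6s + 10t:
  (123/8, 29/4) → C = 659/4
  (77/4, -1/2) → C = 221/2
  (381/52, 235/26) → C = 3493/26

The maximum is at (123/8, 29/4). Substituting into each constraint, equality holds for C3 and C4; the remaining constraints have slack.

C3 and C4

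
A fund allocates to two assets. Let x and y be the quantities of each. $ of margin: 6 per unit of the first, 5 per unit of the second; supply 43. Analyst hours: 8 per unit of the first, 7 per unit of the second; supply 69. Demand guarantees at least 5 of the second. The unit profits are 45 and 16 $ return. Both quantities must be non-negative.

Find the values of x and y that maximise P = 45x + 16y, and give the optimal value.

Extreme points and P = 45x + 16y:
  (0, 43/5) → P = 688/5
  (0, 5) → P = 80
  (3, 5) → P = 215

At the optimal vertex, 6x + 5y = 43 and y = 5.
Solving simultaneously gives x = 3, y = 5.

x = 3, y = 5, maximum P = 215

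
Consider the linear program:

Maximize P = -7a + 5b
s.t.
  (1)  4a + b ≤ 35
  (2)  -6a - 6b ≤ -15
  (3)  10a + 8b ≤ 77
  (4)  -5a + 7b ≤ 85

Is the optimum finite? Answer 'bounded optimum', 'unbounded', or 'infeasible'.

bounded optimum

Feasible corners and P = -7a + 5b:
  (65/6, -25/3) → P = -235/2
  (203/22, -21/11) → P = -1631/22
  (-45/8, 65/8) → P = 80
  (-141/110, 247/22) → P = 3581/55
The feasible region has finitely many vertices and no improving ray; the maximum is 80 at (-45/8, 65/8).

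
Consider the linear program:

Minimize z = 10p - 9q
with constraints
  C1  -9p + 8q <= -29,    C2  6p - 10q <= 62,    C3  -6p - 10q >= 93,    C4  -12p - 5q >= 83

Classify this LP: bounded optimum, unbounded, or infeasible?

Vertices and z = 10p - 9q:
  (-103/21, -64/7) → z = 698/21
  (-173/47, -365/47) → z = 1555/47
  (-52/15, -207/25) → z = 2989/75
The feasible region has finitely many vertices and no improving ray; the minimum is 1555/47 at (-173/47, -365/47).

bounded optimum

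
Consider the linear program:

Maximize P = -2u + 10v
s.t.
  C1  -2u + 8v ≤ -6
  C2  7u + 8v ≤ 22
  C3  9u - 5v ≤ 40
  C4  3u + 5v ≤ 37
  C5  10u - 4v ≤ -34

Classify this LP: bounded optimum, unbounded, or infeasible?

bounded optimum

Extreme points and P = -2u + 10v:
  (-37/9, -16/9) → P = -86/9
  (-165/7, -353/7) → P = -3200/7
The feasible region has finitely many vertices and no improving ray; the maximum is -86/9 at (-37/9, -16/9).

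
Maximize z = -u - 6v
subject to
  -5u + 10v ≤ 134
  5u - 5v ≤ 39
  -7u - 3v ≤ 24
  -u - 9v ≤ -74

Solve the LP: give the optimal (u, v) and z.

Extreme points and z = -u - 6v:
  (212/5, 173/5) → z = -250
  (-642/85, 818/85) → z = -4266/85
  (721/50, 331/50) → z = -2707/50
  (-73/10, 271/30) → z = -469/10

The binding constraints are -7u - 3v = 24 and -u - 9v = -74.
Solving simultaneously gives u = -73/10, v = 271/30.

u = -73/10, v = 271/30, maximum z = -469/10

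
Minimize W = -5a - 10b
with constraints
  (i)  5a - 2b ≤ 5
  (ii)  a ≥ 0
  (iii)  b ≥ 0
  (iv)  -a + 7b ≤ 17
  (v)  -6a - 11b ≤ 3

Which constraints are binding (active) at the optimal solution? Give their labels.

(i) and (iv)

Vertices and W = -5a - 10b:
  (1, 0) → W = -5
  (23/11, 30/11) → W = -415/11
  (0, 0) → W = 0
  (0, 17/7) → W = -170/7

The minimum is at (23/11, 30/11). Substituting into each constraint, equality holds for (i) and (iv); the remaining constraints have slack.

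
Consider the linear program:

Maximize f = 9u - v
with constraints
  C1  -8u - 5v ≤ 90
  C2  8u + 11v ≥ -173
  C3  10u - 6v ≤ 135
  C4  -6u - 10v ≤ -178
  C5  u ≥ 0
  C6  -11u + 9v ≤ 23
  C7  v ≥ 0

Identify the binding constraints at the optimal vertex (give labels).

Extreme points and f = 9u - v:
  (1209/68, 485/68) → f = 2599/17
  (451/8, 1715/24) → f = 5231/12
  (343/41, 524/41) → f = 2563/41

The maximum is at (451/8, 1715/24). Substituting into each constraint, equality holds for C3 and C6; the remaining constraints have slack.

C3 and C6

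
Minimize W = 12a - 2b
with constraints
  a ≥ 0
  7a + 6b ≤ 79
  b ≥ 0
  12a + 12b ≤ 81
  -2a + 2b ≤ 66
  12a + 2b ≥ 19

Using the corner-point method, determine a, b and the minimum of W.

a = 11/20, b = 31/5, minimum W = -29/5

The optimum lies where 12a + 12b = 81 and 12a + 2b = 19.
Solving simultaneously gives a = 11/20, b = 31/5.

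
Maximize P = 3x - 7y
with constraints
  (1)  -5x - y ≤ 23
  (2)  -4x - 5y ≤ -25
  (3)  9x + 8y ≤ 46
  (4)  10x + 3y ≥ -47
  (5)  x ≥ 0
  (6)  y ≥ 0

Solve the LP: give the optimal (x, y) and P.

x = 30/13, y = 41/13, maximum P = -197/13

Extreme points and P = 3x - 7y:
  (30/13, 41/13) → P = -197/13
  (0, 5) → P = -35
  (0, 23/4) → P = -161/4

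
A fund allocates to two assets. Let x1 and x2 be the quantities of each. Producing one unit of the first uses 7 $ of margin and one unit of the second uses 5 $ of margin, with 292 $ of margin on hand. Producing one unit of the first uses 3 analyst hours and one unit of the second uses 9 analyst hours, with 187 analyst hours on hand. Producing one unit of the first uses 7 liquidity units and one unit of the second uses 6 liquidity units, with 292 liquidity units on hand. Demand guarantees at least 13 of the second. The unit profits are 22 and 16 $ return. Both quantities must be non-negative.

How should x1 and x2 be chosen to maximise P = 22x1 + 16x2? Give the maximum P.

x1 = 70/3, x2 = 13, maximum P = 2164/3

Extreme points and P = 22x1 + 16x2:
  (0, 187/9) → P = 2992/9
  (0, 13) → P = 208
  (70/3, 13) → P = 2164/3

The binding constraints are 3x1 + 9x2 = 187 and x2 = 13.
Solving simultaneously gives x1 = 70/3, x2 = 13.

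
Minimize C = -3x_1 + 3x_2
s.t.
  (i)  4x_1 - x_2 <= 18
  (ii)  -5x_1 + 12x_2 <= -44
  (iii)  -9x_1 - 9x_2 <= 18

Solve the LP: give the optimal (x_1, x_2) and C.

Corner points and C = -3x_1 + 3x_2:
  (4, -2) → C = -18
  (16/5, -26/5) → C = -126/5
  (20/17, -54/17) → C = -222/17

The optimum lies where 4x_1 - x_2 = 18 and -9x_1 - 9x_2 = 18.
Solving simultaneously gives x_1 = 16/5, x_2 = -26/5.

x_1 = 16/5, x_2 = -26/5, minimum C = -126/5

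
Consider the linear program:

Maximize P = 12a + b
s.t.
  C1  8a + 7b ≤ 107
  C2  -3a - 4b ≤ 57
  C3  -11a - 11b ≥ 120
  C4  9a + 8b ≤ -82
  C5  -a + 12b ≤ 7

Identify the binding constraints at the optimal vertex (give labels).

C2 and C4

Corner points and P = 12a + b:
  (32/3, -89/4) → P = 423/4
  (-89/5, -9/10) → P = -429/2
  (58/11, -178/11) → P = 518/11
  (-1517/143, -43/143) → P = -18247/143

The maximum is at (32/3, -89/4). Substituting into each constraint, equality holds for C2 and C4; the remaining constraints have slack.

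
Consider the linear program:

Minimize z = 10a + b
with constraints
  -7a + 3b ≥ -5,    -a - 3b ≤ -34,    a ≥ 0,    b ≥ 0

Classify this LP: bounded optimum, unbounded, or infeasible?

Corner points and z = 10a + b:
  (39/8, 233/24) → z = 1403/24
  (0, 34/3) → z = 34/3
The feasible region has finitely many vertices and no improving ray; the minimum is 34/3 at (0, 34/3).

bounded optimum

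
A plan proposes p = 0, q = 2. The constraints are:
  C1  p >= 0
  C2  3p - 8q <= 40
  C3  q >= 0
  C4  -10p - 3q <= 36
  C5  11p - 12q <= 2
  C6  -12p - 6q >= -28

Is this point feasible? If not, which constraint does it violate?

C1: 0 ≥ 0 ✓
C2: -16 ≤ 40 ✓
C3: 2 ≥ 0 ✓
C4: -6 ≤ 36 ✓
C5: -24 ≤ 2 ✓
C6: -12 ≥ -28 ✓

feasible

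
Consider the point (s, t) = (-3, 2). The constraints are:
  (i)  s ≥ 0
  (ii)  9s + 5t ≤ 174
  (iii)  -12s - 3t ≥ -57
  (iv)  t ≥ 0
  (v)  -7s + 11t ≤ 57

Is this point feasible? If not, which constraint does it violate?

not feasible — violates (i)

Constraint (i): s = -3, which is not ≥ 0. All other constraints are satisfied.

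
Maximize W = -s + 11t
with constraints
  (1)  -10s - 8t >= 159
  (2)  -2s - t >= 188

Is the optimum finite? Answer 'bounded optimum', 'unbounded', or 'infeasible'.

unbounded

From the feasible point (-1345/6, 781/3), moving in the direction (-8, 10) keeps every constraint satisfied while W increases without bound.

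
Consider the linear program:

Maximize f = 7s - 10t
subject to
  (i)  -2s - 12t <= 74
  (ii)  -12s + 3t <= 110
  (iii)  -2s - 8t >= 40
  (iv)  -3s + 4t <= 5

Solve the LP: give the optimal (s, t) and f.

s = 14, t = -17/2, maximum f = 183

Vertices and f = 7s - 10t:
  (14, -17/2) → f = 183
  (-89/11, -53/11) → f = -93/11
  (-25/4, -55/16) → f = -75/8

The binding constraints are -2s - 12t = 74 and -2s - 8t = 40.
Solving simultaneously gives s = 14, t = -17/2.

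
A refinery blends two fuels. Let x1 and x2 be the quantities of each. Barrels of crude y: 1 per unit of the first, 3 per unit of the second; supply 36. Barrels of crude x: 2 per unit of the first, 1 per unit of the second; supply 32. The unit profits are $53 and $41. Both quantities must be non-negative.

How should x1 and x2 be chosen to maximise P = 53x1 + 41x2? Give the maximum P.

x1 = 12, x2 = 8, maximum P = 964

Corner points and P = 53x1 + 41x2:
  (0, 0) → P = 0
  (0, 12) → P = 492
  (16, 0) → P = 848
  (12, 8) → P = 964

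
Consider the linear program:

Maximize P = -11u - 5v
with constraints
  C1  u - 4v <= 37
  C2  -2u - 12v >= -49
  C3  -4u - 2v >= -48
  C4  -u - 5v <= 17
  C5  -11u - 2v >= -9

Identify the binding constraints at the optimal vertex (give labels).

C2 and C4

Feasible corners and P = -11u - 5v:
  (-449/2, 83/2) → P = 2262
  (5/64, 521/128) → P = -2715/128
  (79/53, -196/53) → P = 111/53

The maximum is at (-449/2, 83/2). Substituting into each constraint, equality holds for C2 and C4; the remaining constraints have slack.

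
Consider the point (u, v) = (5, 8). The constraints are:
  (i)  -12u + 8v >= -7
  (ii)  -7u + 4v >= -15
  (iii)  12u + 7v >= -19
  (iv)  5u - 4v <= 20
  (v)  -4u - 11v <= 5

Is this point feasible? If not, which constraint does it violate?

feasible

(i): 4 ≥ -7 ✓
(ii): -3 ≥ -15 ✓
(iii): 116 ≥ -19 ✓
(iv): -7 ≤ 20 ✓
(v): -108 ≤ 5 ✓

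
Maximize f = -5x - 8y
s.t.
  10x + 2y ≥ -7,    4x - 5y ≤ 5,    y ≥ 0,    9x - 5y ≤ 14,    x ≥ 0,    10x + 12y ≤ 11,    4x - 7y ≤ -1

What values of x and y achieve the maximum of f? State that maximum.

x = 0, y = 1/7, maximum f = -8/7

Vertices and f = -5x - 8y:
  (0, 11/12) → f = -22/3
  (0, 1/7) → f = -8/7
  (65/118, 27/59) → f = -757/118

At the optimal vertex, x = 0 and 4x - 7y = -1.
Solving simultaneously gives x = 0, y = 1/7.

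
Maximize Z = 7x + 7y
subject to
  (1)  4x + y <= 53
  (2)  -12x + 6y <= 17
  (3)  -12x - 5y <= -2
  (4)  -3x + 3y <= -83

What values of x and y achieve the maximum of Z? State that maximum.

x = 242/15, y = -173/15, maximum Z = 161/5

Feasible corners and Z = 7x + 7y:
  (263/8, -157/2) → Z = -2555/8
  (242/15, -173/15) → Z = 161/5
  (421/51, -330/17) → Z = -3983/51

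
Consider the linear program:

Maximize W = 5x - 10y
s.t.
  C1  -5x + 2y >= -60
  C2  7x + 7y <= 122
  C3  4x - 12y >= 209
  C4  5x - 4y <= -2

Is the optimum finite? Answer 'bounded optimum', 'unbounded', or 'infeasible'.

unbounded

From the feasible point (-215/11, -1053/44), moving in the direction (-4, -5) keeps every constraint satisfied while W increases without bound.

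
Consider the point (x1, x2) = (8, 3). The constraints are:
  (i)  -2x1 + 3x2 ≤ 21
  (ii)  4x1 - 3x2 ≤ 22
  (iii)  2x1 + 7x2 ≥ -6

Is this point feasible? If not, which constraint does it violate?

Constraint (ii): 4x1 - 3x2 = 23, which is not ≤ 22. All other constraints are satisfied.

not feasible — violates (ii)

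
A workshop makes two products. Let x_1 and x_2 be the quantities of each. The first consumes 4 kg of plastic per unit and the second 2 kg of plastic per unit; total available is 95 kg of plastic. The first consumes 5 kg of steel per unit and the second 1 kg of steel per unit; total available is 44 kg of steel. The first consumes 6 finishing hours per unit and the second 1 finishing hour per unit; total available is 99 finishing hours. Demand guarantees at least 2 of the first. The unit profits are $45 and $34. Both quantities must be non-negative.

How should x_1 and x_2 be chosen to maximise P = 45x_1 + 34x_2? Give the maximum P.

x_1 = 2, x_2 = 34, maximum P = 1246

Extreme points and P = 45x_1 + 34x_2:
  (44/5, 0) → P = 396
  (2, 0) → P = 90
  (2, 34) → P = 1246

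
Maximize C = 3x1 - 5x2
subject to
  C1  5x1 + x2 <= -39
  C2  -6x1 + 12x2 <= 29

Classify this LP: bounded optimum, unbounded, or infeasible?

From the feasible point (-497/66, -89/66), moving in the direction (1, -5) keeps every constraint satisfied while C increases without bound.

unbounded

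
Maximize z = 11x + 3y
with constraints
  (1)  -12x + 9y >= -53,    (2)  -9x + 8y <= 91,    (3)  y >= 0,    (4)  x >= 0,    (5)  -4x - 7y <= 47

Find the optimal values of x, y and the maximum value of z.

x = 1243/15, y = 523/5, maximum z = 3676/3

Vertices and z = 11x + 3y:
  (1243/15, 523/5) → z = 3676/3
  (53/12, 0) → z = 583/12
  (0, 91/8) → z = 273/8
  (0, 0) → z = 0

At the optimal vertex, -12x + 9y = -53 and -9x + 8y = 91.
Solving simultaneously gives x = 1243/15, y = 523/5.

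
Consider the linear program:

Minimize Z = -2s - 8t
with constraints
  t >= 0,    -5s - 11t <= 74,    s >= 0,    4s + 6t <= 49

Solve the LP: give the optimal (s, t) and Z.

Vertices and Z = -2s - 8t:
  (0, 0) → Z = 0
  (49/4, 0) → Z = -49/2
  (0, 49/6) → Z = -196/3

At the optimal vertex, s = 0 and 4s + 6t = 49.
Solving simultaneously gives s = 0, t = 49/6.

s = 0, t = 49/6, minimum Z = -196/3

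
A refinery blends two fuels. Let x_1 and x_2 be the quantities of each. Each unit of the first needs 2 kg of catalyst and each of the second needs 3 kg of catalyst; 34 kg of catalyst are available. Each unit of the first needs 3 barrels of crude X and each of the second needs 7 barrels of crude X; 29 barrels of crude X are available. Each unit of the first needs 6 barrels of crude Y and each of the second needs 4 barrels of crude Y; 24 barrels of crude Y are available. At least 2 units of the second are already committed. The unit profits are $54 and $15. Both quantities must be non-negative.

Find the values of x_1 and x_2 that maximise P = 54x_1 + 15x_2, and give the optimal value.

x_1 = 8/3, x_2 = 2, maximum P = 174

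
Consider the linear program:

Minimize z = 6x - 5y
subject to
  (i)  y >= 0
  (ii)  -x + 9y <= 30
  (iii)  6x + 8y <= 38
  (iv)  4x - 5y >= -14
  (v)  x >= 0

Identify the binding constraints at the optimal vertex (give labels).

Extreme points and z = 6x - 5y:
  (19/3, 0) → z = 38
  (0, 0) → z = 0
  (51/31, 109/31) → z = -239/31
  (24/31, 106/31) → z = -386/31
  (0, 14/5) → z = -14

The minimum is at (0, 14/5). Substituting into each constraint, equality holds for (iv) and (v); the remaining constraints have slack.

(iv) and (v)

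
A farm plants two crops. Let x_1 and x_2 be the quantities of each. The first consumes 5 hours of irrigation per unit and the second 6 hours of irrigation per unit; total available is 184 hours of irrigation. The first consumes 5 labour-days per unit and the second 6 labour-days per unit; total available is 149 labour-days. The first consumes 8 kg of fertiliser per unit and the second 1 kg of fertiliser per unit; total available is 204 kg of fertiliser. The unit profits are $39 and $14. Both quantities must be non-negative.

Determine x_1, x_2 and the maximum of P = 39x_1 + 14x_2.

Corner points and P = 39x_1 + 14x_2:
  (0, 0) → P = 0
  (0, 149/6) → P = 1043/3
  (51/2, 0) → P = 1989/2
  (25, 4) → P = 1031

x_1 = 25, x_2 = 4, maximum P = 1031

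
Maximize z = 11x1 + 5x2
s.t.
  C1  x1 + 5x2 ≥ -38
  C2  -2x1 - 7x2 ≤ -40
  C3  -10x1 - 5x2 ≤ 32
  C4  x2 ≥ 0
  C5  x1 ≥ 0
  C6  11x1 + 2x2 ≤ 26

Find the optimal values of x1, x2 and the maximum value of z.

x1 = 0, x2 = 13, maximum z = 65

The binding constraints are x1 = 0 and 11x1 + 2x2 = 26.
Solving simultaneously gives x1 = 0, x2 = 13.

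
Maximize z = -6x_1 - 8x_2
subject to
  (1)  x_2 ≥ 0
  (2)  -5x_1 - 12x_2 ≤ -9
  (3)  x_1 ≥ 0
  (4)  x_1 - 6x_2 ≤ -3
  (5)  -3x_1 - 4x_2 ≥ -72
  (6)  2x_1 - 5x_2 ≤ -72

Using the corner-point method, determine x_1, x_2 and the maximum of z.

x_1 = 0, x_2 = 72/5, maximum z = -576/5

Corner points and z = -6x_1 - 8x_2:
  (0, 18) → z = -144
  (0, 72/5) → z = -576/5
  (72/23, 360/23) → z = -144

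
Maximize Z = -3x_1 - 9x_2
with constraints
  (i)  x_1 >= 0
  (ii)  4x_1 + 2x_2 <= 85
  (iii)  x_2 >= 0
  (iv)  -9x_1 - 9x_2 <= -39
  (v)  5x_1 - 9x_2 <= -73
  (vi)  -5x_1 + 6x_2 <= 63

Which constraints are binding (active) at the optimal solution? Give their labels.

(i) and (v)

Extreme points and Z = -3x_1 - 9x_2:
  (0, 73/9) → Z = -73
  (0, 21/2) → Z = -189/2
  (619/46, 717/46) → Z = -4155/23
  (192/17, 677/34) → Z = -7245/34

The maximum is at (0, 73/9). Substituting into each constraint, equality holds for (i) and (v); the remaining constraints have slack.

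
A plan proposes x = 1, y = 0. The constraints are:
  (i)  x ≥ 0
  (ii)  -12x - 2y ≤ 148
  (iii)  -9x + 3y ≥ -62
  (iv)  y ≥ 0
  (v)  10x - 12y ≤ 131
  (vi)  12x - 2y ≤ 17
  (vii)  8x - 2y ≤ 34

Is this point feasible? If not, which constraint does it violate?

feasible

(i): 1 ≥ 0 ✓
(ii): -12 ≤ 148 ✓
(iii): -9 ≥ -62 ✓
(iv): 0 ≥ 0 ✓
(v): 10 ≤ 131 ✓
(vi): 12 ≤ 17 ✓
(vii): 8 ≤ 34 ✓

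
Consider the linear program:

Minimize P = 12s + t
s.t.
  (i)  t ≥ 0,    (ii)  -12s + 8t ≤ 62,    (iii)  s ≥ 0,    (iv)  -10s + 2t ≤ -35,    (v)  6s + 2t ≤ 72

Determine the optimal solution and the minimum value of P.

s = 7/2, t = 0, minimum P = 42

Feasible corners and P = 12s + t:
  (7/2, 0) → P = 42
  (12, 0) → P = 144
  (107/16, 255/16) → P = 1539/16

The optimum lies where t = 0 and -10s + 2t = -35.
Solving simultaneously gives s = 7/2, t = 0.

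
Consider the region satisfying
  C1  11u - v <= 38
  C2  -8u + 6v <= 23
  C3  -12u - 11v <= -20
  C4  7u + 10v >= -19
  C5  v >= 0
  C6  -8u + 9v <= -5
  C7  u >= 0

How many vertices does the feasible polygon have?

4

Of the 21 pairwise boundary intersections, those satisfying every inequality are:
  (38/11, 0)
  (337/91, 249/91)
  (5/3, 0)
  (235/196, 25/49)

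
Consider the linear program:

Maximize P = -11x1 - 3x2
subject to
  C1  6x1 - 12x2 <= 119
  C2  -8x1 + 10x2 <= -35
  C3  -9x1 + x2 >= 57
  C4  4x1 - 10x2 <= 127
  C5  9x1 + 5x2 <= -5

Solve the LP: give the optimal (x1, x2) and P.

x1 = -385/18, x2 = -371/18, maximum P = 2674/9

At the optimal vertex, 6x1 - 12x2 = 119 and -8x1 + 10x2 = -35.
Solving simultaneously gives x1 = -385/18, x2 = -371/18.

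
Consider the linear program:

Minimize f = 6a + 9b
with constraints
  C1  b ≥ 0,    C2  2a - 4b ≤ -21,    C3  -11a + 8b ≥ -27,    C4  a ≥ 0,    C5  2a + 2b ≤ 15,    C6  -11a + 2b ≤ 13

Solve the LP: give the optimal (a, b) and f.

a = 0, b = 21/4, minimum f = 189/4

The binding constraints are 2a - 4b = -21 and a = 0.
Solving simultaneously gives a = 0, b = 21/4.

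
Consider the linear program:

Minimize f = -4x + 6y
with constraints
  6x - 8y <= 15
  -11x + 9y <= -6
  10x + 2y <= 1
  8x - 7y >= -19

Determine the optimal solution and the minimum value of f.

Feasible corners and f = -4x + 6y:
  (-87/34, -129/34) → f = -213/17
  (19/46, -36/23) → f = -254/23
  (3/16, -7/16) → f = -27/8

x = -87/34, y = -129/34, minimum f = -213/17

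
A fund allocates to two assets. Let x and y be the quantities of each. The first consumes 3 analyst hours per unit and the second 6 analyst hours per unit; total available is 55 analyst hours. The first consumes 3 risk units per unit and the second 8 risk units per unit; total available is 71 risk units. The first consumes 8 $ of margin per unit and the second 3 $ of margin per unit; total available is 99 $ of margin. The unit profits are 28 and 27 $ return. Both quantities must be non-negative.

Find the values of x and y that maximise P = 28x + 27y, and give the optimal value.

x = 11, y = 11/3, maximum P = 407

Feasible corners and P = 28x + 27y:
  (0, 0) → P = 0
  (0, 71/8) → P = 1917/8
  (99/8, 0) → P = 693/2
  (7/3, 8) → P = 844/3
  (11, 11/3) → P = 407

The optimum lies where 3x + 6y = 55 and 8x + 3y = 99.
Solving simultaneously gives x = 11, y = 11/3.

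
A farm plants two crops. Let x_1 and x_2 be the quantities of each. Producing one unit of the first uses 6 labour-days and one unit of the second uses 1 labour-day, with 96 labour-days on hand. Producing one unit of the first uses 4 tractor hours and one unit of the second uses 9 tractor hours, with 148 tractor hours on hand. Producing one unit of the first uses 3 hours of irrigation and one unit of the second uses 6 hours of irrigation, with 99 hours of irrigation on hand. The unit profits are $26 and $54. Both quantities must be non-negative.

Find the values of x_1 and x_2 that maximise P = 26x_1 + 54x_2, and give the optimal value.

x_1 = 1, x_2 = 16, maximum P = 890

Extreme points and P = 26x_1 + 54x_2:
  (0, 0) → P = 0
  (0, 148/9) → P = 888
  (16, 0) → P = 416
  (159/11, 102/11) → P = 9642/11
  (1, 16) → P = 890

The binding constraints are 4x_1 + 9x_2 = 148 and 3x_1 + 6x_2 = 99.
Solving simultaneously gives x_1 = 1, x_2 = 16.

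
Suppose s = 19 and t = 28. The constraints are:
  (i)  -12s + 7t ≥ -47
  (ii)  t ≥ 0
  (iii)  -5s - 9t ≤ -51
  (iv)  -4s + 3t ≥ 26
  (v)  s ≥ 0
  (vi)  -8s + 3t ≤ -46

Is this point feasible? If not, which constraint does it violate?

not feasible — violates (iv)

Constraint (iv): -4s + 3t = 8, which is not ≥ 26. All other constraints are satisfied.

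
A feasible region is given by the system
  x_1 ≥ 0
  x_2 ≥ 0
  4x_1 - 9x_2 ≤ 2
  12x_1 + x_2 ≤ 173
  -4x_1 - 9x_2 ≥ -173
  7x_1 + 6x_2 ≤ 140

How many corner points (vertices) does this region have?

Pairwise boundary intersections that survive every other constraint:
  (0, 0)
  (0, 173/9)
  (1/2, 0)
  (1559/112, 167/28)
  (898/65, 469/65)
  (74/13, 217/13)

6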